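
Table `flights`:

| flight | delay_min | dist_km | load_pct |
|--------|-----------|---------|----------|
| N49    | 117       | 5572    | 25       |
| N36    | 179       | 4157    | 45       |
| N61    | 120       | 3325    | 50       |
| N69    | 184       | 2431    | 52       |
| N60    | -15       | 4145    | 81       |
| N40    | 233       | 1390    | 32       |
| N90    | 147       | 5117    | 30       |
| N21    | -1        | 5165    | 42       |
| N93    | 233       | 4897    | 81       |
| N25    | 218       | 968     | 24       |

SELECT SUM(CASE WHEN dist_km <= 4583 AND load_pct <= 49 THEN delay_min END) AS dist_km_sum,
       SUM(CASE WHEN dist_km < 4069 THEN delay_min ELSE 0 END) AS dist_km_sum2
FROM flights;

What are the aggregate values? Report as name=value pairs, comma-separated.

[dist_km_sum: dist_km <= 4583 AND load_pct <= 49]
flight=N49: ✗
flight=N36: ✓ → 179
flight=N61: ✗
flight=N69: ✗
flight=N60: ✗
flight=N40: ✓ → 233
flight=N90: ✗
flight=N21: ✗
flight=N93: ✗
flight=N25: ✓ → 218
dist_km_sum = 179 + 233 + 218 = 630
—
[dist_km_sum2: dist_km < 4069]
flight=N49: ✗
flight=N36: ✗
flight=N61: ✓ → 120
flight=N69: ✓ → 184
flight=N60: ✗
flight=N40: ✓ → 233
flight=N90: ✗
flight=N21: ✗
flight=N93: ✗
flight=N25: ✓ → 218
dist_km_sum2 = 120 + 184 + 233 + 218 = 755

dist_km_sum=630, dist_km_sum2=755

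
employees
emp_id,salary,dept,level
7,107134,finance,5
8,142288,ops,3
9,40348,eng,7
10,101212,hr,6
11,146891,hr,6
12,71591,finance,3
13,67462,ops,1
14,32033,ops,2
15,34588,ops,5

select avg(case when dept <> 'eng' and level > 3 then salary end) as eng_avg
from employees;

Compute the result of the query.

97456.25

emp_id=7: ✓ → 107134
emp_id=8: ✗
emp_id=9: ✗
emp_id=10: ✓ → 101212
emp_id=11: ✓ → 146891
emp_id=12: ✗
emp_id=13: ✗
emp_id=14: ✗
emp_id=15: ✓ → 34588
eng_avg = (107134 + 101212 + 146891 + 34588) / 4 = 97456.25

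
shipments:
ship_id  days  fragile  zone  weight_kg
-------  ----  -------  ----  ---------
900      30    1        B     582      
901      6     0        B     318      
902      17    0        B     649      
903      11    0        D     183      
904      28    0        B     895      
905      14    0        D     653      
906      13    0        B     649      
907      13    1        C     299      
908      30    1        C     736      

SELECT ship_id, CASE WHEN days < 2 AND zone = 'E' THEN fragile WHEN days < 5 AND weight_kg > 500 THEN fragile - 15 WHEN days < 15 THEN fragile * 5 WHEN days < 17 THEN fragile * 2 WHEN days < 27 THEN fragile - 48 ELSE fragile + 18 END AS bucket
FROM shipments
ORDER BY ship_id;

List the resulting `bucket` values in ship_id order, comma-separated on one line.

ship_id=900: ELSE → 19
ship_id=901: days < 15 → 0
ship_id=902: days < 27 → -48
ship_id=903: days < 15 → 0
ship_id=904: ELSE → 18
ship_id=905: days < 15 → 0
ship_id=906: days < 15 → 0
ship_id=907: days < 15 → 5
ship_id=908: ELSE → 19

19, 0, -48, 0, 18, 0, 0, 5, 19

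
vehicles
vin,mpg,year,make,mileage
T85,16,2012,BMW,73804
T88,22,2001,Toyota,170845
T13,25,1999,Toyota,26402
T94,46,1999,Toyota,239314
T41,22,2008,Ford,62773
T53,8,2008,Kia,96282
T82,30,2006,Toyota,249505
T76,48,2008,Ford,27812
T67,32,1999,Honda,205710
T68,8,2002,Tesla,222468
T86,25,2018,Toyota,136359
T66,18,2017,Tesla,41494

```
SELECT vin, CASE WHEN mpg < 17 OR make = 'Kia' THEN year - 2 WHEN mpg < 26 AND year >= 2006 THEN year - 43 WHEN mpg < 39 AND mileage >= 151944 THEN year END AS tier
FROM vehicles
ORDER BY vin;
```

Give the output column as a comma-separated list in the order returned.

vin=T13: (no match → NULL) → NULL
vin=T41: mpg < 26 AND year >= 2006 → 1965
vin=T53: mpg < 17 OR make = 'Kia' → 2006
vin=T66: mpg < 26 AND year >= 2006 → 1974
vin=T67: mpg < 39 AND mileage >= 151944 → 1999
vin=T68: mpg < 17 OR make = 'Kia' → 2000
vin=T76: (no match → NULL) → NULL
vin=T82: mpg < 39 AND mileage >= 151944 → 2006
vin=T85: mpg < 17 OR make = 'Kia' → 2010
vin=T86: mpg < 26 AND year >= 2006 → 1975
vin=T88: mpg < 39 AND mileage >= 151944 → 2001
vin=T94: (no match → NULL) → NULL

NULL, 1965, 2006, 1974, 1999, 2000, NULL, 2006, 2010, 1975, 2001, NULL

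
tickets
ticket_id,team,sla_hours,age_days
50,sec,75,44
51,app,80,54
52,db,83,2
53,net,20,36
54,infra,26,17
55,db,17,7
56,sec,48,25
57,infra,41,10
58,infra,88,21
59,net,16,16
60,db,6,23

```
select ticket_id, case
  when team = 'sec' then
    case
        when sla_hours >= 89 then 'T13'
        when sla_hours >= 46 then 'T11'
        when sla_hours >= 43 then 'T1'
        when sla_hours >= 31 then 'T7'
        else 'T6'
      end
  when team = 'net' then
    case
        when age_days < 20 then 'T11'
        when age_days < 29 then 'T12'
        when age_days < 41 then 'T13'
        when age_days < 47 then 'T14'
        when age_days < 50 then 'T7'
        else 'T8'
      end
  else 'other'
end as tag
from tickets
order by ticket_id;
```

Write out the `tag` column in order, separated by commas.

T11, other, other, T13, other, other, T11, other, other, T11, other

ticket_id=50: team='sec' → inner[sla_hours >= 46] → T11
ticket_id=51: team='app' → outer ELSE → other
ticket_id=52: team='db' → outer ELSE → other
ticket_id=53: team='net' → inner[age_days < 41] → T13
ticket_id=54: team='infra' → outer ELSE → other
ticket_id=55: team='db' → outer ELSE → other
ticket_id=56: team='sec' → inner[sla_hours >= 46] → T11
ticket_id=57: team='infra' → outer ELSE → other
ticket_id=58: team='infra' → outer ELSE → other
ticket_id=59: team='net' → inner[age_days < 20] → T11
ticket_id=60: team='db' → outer ELSE → other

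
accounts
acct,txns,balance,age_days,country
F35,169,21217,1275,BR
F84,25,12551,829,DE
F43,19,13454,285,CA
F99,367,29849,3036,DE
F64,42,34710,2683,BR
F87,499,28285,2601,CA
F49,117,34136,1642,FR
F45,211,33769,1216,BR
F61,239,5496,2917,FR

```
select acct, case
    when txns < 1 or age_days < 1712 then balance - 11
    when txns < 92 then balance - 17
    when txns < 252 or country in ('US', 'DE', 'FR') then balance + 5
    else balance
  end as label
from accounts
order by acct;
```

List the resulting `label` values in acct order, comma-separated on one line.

acct=F35: txns < 1 or age_days < 1712 → 21206
acct=F43: txns < 1 or age_days < 1712 → 13443
acct=F45: txns < 1 or age_days < 1712 → 33758
acct=F49: txns < 1 or age_days < 1712 → 34125
acct=F61: txns < 252 or country in ('US', 'DE', 'FR') → 5501
acct=F64: txns < 92 → 34693
acct=F84: txns < 1 or age_days < 1712 → 12540
acct=F87: ELSE → 28285
acct=F99: txns < 252 or country in ('US', 'DE', 'FR') → 29854

21206, 13443, 33758, 34125, 5501, 34693, 12540, 28285, 29854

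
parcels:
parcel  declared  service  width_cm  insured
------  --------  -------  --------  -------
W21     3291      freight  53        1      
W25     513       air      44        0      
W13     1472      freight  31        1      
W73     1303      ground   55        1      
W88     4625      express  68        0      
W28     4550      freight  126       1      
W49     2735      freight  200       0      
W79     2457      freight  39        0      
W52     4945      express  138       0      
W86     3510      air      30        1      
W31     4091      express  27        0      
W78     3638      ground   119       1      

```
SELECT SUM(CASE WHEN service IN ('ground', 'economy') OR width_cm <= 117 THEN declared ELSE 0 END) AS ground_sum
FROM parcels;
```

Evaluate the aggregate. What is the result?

24900

parcel=W21: ✓ → 3291
parcel=W25: ✓ → 513
parcel=W13: ✓ → 1472
parcel=W73: ✓ → 1303
parcel=W88: ✓ → 4625
parcel=W28: ✗
parcel=W49: ✗
parcel=W79: ✓ → 2457
parcel=W52: ✗
parcel=W86: ✓ → 3510
parcel=W31: ✓ → 4091
parcel=W78: ✓ → 3638
ground_sum = 3291 + 513 + 1472 + 1303 + 4625 + 2457 + 3510 + 4091 + 3638 = 24900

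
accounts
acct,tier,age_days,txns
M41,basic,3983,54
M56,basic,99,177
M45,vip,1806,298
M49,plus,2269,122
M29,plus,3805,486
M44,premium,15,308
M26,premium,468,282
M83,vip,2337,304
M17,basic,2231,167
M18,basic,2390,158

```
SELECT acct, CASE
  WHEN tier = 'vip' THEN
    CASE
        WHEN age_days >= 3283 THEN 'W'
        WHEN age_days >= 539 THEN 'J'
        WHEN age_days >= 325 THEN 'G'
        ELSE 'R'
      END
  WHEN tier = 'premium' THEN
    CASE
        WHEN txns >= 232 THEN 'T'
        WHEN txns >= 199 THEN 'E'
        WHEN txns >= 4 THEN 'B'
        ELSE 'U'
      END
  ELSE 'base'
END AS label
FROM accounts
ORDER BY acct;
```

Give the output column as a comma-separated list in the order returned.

acct=M17: tier='basic' → outer ELSE → base
acct=M18: tier='basic' → outer ELSE → base
acct=M26: tier='premium' → inner[txns >= 232] → T
acct=M29: tier='plus' → outer ELSE → base
acct=M41: tier='basic' → outer ELSE → base
acct=M44: tier='premium' → inner[txns >= 232] → T
acct=M45: tier='vip' → inner[age_days >= 539] → J
acct=M49: tier='plus' → outer ELSE → base
acct=M56: tier='basic' → outer ELSE → base
acct=M83: tier='vip' → inner[age_days >= 539] → J

base, base, T, base, base, T, J, base, base, J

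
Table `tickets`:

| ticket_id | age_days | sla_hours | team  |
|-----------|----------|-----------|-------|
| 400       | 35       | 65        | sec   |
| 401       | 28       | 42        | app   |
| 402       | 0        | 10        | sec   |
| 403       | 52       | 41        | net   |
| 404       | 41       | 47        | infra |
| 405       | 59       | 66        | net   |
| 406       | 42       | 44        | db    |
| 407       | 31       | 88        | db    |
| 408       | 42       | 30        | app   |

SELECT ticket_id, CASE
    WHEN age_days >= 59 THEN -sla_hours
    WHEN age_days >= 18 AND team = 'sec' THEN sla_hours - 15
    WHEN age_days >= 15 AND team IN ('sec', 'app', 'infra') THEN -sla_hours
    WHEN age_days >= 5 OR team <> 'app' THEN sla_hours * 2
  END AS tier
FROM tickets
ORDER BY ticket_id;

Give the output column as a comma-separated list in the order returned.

ticket_id=400: age_days >= 18 AND team = 'sec' → 50
ticket_id=401: age_days >= 15 AND team IN ('sec', 'app', 'infra') → -42
ticket_id=402: age_days >= 5 OR team <> 'app' → 20
ticket_id=403: age_days >= 5 OR team <> 'app' → 82
ticket_id=404: age_days >= 15 AND team IN ('sec', 'app', 'infra') → -47
ticket_id=405: age_days >= 59 → -66
ticket_id=406: age_days >= 5 OR team <> 'app' → 88
ticket_id=407: age_days >= 5 OR team <> 'app' → 176
ticket_id=408: age_days >= 15 AND team IN ('sec', 'app', 'infra') → -30

50, -42, 20, 82, -47, -66, 88, 176, -30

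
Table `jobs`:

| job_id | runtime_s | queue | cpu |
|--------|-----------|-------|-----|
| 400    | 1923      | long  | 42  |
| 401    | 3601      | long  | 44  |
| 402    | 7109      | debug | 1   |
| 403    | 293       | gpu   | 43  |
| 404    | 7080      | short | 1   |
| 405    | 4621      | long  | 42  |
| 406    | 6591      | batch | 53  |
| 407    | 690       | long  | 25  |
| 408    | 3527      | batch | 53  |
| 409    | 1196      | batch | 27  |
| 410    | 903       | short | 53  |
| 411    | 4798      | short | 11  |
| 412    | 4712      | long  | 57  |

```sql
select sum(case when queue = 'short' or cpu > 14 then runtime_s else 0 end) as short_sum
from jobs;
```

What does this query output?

job_id=400: ✓ → 1923
job_id=401: ✓ → 3601
job_id=402: ✗
job_id=403: ✓ → 293
job_id=404: ✓ → 7080
job_id=405: ✓ → 4621
job_id=406: ✓ → 6591
job_id=407: ✓ → 690
job_id=408: ✓ → 3527
job_id=409: ✓ → 1196
job_id=410: ✓ → 903
job_id=411: ✓ → 4798
job_id=412: ✓ → 4712
short_sum = 1923 + 3601 + 293 + 7080 + 4621 + 6591 + 690 + 3527 + 1196 + 903 + 4798 + 4712 = 39935

39935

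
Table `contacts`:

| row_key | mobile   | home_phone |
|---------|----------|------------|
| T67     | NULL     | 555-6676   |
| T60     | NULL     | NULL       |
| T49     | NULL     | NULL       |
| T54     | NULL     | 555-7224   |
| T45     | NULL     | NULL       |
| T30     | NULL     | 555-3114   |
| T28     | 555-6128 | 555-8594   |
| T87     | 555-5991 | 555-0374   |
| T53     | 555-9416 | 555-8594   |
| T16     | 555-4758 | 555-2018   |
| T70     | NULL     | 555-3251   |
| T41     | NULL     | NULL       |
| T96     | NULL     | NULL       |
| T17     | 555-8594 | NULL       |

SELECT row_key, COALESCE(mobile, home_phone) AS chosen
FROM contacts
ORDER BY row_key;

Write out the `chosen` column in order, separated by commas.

555-4758, 555-8594, 555-6128, 555-3114, NULL, NULL, NULL, 555-9416, 555-7224, NULL, 555-6676, 555-3251, 555-5991, NULL

row_key=T16: mobile=555-4758 → 555-4758
row_key=T17: mobile=555-8594 → 555-8594
row_key=T28: mobile=555-6128 → 555-6128
row_key=T30: mobile=NULL, home_phone=555-3114 → 555-3114
row_key=T41: mobile=NULL, home_phone=NULL (all NULL) → NULL
row_key=T45: mobile=NULL, home_phone=NULL (all NULL) → NULL
row_key=T49: mobile=NULL, home_phone=NULL (all NULL) → NULL
row_key=T53: mobile=555-9416 → 555-9416
row_key=T54: mobile=NULL, home_phone=555-7224 → 555-7224
row_key=T60: mobile=NULL, home_phone=NULL (all NULL) → NULL
row_key=T67: mobile=NULL, home_phone=555-6676 → 555-6676
row_key=T70: mobile=NULL, home_phone=555-3251 → 555-3251
row_key=T87: mobile=555-5991 → 555-5991
row_key=T96: mobile=NULL, home_phone=NULL (all NULL) → NULL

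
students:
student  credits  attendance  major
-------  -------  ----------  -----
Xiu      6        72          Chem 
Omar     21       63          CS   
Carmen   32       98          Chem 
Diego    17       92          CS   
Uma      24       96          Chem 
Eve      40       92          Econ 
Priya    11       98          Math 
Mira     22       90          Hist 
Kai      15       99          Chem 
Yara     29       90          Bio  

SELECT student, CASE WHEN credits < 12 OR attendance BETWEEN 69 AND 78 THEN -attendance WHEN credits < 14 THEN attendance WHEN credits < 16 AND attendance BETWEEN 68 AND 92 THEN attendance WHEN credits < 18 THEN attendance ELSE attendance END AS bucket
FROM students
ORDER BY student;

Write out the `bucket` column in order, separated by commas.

student=Carmen: ELSE → 98
student=Diego: credits < 18 → 92
student=Eve: ELSE → 92
student=Kai: credits < 18 → 99
student=Mira: ELSE → 90
student=Omar: ELSE → 63
student=Priya: credits < 12 OR attendance BETWEEN 69 AND 78 → -98
student=Uma: ELSE → 96
student=Xiu: credits < 12 OR attendance BETWEEN 69 AND 78 → -72
student=Yara: ELSE → 90

98, 92, 92, 99, 90, 63, -98, 96, -72, 90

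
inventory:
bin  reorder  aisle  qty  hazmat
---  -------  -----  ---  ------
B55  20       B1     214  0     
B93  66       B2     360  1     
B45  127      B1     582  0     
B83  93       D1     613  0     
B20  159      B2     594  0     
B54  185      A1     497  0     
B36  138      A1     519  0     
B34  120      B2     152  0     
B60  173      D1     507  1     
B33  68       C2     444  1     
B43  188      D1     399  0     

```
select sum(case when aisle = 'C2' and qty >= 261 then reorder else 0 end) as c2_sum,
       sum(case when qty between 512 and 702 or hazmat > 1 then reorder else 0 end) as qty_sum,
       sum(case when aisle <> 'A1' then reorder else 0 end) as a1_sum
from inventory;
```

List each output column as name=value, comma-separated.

c2_sum=68, qty_sum=517, a1_sum=1014

[c2_sum: aisle = 'C2' and qty >= 261]
bin=B55: ✗
bin=B93: ✗
bin=B45: ✗
bin=B83: ✗
bin=B20: ✗
bin=B54: ✗
bin=B36: ✗
bin=B34: ✗
bin=B60: ✗
bin=B33: ✓ → 68
bin=B43: ✗
c2_sum = 68
—
[qty_sum: qty between 512 and 702 or hazmat > 1]
bin=B55: ✗
bin=B93: ✗
bin=B45: ✓ → 127
bin=B83: ✓ → 93
bin=B20: ✓ → 159
bin=B54: ✗
bin=B36: ✓ → 138
bin=B34: ✗
bin=B60: ✗
bin=B33: ✗
bin=B43: ✗
qty_sum = 127 + 93 + 159 + 138 = 517
—
[a1_sum: aisle <> 'A1']
bin=B55: ✓ → 20
bin=B93: ✓ → 66
bin=B45: ✓ → 127
bin=B83: ✓ → 93
bin=B20: ✓ → 159
bin=B54: ✗
bin=B36: ✗
bin=B34: ✓ → 120
bin=B60: ✓ → 173
bin=B33: ✓ → 68
bin=B43: ✓ → 188
a1_sum = 20 + 66 + 127 + 93 + 159 + 120 + 173 + 68 + 188 = 1014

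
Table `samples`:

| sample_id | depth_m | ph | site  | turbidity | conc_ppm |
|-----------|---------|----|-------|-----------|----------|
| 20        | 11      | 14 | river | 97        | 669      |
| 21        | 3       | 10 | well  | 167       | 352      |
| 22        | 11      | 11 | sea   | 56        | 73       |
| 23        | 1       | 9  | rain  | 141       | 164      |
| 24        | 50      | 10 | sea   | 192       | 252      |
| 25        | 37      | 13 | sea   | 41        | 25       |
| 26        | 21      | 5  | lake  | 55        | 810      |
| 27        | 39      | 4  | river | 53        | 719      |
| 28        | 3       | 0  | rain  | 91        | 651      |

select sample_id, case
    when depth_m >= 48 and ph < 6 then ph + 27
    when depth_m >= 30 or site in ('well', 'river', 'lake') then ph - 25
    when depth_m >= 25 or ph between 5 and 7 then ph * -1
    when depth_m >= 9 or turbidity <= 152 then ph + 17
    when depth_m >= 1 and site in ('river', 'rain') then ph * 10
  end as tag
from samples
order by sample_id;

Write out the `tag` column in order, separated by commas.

sample_id=20: depth_m >= 30 or site in ('well', 'river', 'lake') → -11
sample_id=21: depth_m >= 30 or site in ('well', 'river', 'lake') → -15
sample_id=22: depth_m >= 9 or turbidity <= 152 → 28
sample_id=23: depth_m >= 9 or turbidity <= 152 → 26
sample_id=24: depth_m >= 30 or site in ('well', 'river', 'lake') → -15
sample_id=25: depth_m >= 30 or site in ('well', 'river', 'lake') → -12
sample_id=26: depth_m >= 30 or site in ('well', 'river', 'lake') → -20
sample_id=27: depth_m >= 30 or site in ('well', 'river', 'lake') → -21
sample_id=28: depth_m >= 9 or turbidity <= 152 → 17

-11, -15, 28, 26, -15, -12, -20, -21, 17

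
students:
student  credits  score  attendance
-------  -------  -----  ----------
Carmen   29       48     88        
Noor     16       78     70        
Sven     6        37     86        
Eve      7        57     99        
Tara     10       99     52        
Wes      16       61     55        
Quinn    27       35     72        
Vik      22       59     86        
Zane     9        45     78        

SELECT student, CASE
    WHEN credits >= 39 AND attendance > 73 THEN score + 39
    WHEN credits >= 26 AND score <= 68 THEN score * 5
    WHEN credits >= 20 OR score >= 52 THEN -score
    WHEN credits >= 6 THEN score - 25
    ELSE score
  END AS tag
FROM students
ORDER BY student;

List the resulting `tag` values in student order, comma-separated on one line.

240, -57, -78, 175, 12, -99, -59, -61, 20

student=Carmen: credits >= 26 AND score <= 68 → 240
student=Eve: credits >= 20 OR score >= 52 → -57
student=Noor: credits >= 20 OR score >= 52 → -78
student=Quinn: credits >= 26 AND score <= 68 → 175
student=Sven: credits >= 6 → 12
student=Tara: credits >= 20 OR score >= 52 → -99
student=Vik: credits >= 20 OR score >= 52 → -59
student=Wes: credits >= 20 OR score >= 52 → -61
student=Zane: credits >= 6 → 20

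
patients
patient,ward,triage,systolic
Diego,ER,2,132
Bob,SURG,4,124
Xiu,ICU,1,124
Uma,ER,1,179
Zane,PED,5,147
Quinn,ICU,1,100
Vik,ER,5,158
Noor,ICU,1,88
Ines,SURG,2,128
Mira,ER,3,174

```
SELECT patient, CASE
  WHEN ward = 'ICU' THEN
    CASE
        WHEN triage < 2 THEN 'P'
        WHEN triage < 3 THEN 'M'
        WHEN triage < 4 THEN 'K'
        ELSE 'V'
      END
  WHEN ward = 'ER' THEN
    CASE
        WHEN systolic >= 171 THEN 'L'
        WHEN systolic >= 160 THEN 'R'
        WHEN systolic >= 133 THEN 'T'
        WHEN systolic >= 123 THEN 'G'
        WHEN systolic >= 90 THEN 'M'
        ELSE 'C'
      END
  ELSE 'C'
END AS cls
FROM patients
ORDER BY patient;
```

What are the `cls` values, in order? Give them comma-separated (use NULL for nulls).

patient=Bob: ward='SURG' → outer ELSE → C
patient=Diego: ward='ER' → inner[systolic >= 123] → G
patient=Ines: ward='SURG' → outer ELSE → C
patient=Mira: ward='ER' → inner[systolic >= 171] → L
patient=Noor: ward='ICU' → inner[triage < 2] → P
patient=Quinn: ward='ICU' → inner[triage < 2] → P
patient=Uma: ward='ER' → inner[systolic >= 171] → L
patient=Vik: ward='ER' → inner[systolic >= 133] → T
patient=Xiu: ward='ICU' → inner[triage < 2] → P
patient=Zane: ward='PED' → outer ELSE → C

C, G, C, L, P, P, L, T, P, C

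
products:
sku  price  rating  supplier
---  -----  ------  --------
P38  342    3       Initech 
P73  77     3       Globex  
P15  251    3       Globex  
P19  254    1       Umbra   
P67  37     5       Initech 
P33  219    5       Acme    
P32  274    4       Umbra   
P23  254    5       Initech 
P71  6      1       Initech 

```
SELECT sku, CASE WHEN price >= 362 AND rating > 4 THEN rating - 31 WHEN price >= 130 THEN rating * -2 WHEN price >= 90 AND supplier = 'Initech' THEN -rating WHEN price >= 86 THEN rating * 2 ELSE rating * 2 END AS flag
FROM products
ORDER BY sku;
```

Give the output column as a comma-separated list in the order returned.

sku=P15: price >= 130 → -6
sku=P19: price >= 130 → -2
sku=P23: price >= 130 → -10
sku=P32: price >= 130 → -8
sku=P33: price >= 130 → -10
sku=P38: price >= 130 → -6
sku=P67: ELSE → 10
sku=P71: ELSE → 2
sku=P73: ELSE → 6

-6, -2, -10, -8, -10, -6, 10, 2, 6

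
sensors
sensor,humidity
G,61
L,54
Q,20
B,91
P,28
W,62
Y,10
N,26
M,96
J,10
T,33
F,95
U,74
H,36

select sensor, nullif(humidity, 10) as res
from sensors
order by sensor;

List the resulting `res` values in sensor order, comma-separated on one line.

91, 95, 61, 36, NULL, 54, 96, 26, 28, 20, 33, 74, 62, NULL

sensor=B: humidity=91 vs 10: differ → 91
sensor=F: humidity=95 vs 10: differ → 95
sensor=G: humidity=61 vs 10: differ → 61
sensor=H: humidity=36 vs 10: differ → 36
sensor=J: humidity=10 vs 10: equal → NULL
sensor=L: humidity=54 vs 10: differ → 54
sensor=M: humidity=96 vs 10: differ → 96
sensor=N: humidity=26 vs 10: differ → 26
sensor=P: humidity=28 vs 10: differ → 28
sensor=Q: humidity=20 vs 10: differ → 20
sensor=T: humidity=33 vs 10: differ → 33
sensor=U: humidity=74 vs 10: differ → 74
sensor=W: humidity=62 vs 10: differ → 62
sensor=Y: humidity=10 vs 10: equal → NULL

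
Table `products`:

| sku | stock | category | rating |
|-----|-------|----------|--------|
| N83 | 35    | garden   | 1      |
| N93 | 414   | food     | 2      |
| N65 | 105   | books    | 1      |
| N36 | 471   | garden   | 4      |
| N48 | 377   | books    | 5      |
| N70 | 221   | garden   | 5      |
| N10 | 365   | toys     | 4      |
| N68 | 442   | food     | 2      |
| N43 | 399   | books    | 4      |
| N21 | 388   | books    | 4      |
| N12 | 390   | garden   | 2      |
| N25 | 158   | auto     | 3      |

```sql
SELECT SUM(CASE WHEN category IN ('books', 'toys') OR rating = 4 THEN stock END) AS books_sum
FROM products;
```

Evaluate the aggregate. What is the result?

2105

sku=N83: ✗
sku=N93: ✗
sku=N65: ✓ → 105
sku=N36: ✓ → 471
sku=N48: ✓ → 377
sku=N70: ✗
sku=N10: ✓ → 365
sku=N68: ✗
sku=N43: ✓ → 399
sku=N21: ✓ → 388
sku=N12: ✗
sku=N25: ✗
books_sum = 105 + 471 + 377 + 365 + 399 + 388 = 2105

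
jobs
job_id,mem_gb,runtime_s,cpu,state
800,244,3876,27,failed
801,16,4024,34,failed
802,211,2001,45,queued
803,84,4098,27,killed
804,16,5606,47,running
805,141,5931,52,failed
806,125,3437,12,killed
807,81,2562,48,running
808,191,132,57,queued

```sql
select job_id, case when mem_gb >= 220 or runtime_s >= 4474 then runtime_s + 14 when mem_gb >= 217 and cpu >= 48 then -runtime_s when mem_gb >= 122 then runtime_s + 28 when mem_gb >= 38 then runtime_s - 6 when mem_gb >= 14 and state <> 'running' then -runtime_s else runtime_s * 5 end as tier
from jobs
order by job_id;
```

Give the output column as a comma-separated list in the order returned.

job_id=800: mem_gb >= 220 or runtime_s >= 4474 → 3890
job_id=801: mem_gb >= 14 and state <> 'running' → -4024
job_id=802: mem_gb >= 122 → 2029
job_id=803: mem_gb >= 38 → 4092
job_id=804: mem_gb >= 220 or runtime_s >= 4474 → 5620
job_id=805: mem_gb >= 220 or runtime_s >= 4474 → 5945
job_id=806: mem_gb >= 122 → 3465
job_id=807: mem_gb >= 38 → 2556
job_id=808: mem_gb >= 122 → 160

3890, -4024, 2029, 4092, 5620, 5945, 3465, 2556, 160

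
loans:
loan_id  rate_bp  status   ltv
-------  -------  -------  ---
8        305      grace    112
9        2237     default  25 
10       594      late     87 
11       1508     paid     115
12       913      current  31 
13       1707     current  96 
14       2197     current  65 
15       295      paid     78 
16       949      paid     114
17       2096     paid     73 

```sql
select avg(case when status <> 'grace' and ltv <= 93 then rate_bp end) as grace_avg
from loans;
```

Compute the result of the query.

loan_id=8: ✗
loan_id=9: ✓ → 2237
loan_id=10: ✓ → 594
loan_id=11: ✗
loan_id=12: ✓ → 913
loan_id=13: ✗
loan_id=14: ✓ → 2197
loan_id=15: ✓ → 295
loan_id=16: ✗
loan_id=17: ✓ → 2096
grace_avg = (2237 + 594 + 913 + 2197 + 295 + 2096) / 6 = 1388.6666666667

1388.6666666667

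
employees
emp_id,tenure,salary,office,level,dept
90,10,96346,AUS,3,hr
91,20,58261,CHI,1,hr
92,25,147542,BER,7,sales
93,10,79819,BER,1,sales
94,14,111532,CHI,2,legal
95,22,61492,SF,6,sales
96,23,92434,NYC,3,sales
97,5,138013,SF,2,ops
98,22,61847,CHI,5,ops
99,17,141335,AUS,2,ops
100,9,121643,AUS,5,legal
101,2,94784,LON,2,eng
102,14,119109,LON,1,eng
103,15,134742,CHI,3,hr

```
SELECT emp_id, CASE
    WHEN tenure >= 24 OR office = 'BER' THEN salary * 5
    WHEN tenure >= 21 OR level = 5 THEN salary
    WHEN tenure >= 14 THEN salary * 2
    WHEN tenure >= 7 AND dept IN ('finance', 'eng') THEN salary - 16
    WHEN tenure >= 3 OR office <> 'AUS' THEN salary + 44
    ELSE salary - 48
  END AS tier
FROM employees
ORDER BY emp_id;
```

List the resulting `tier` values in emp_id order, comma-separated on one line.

96390, 116522, 737710, 399095, 223064, 61492, 92434, 138057, 61847, 282670, 121643, 94828, 238218, 269484

emp_id=90: tenure >= 3 OR office <> 'AUS' → 96390
emp_id=91: tenure >= 14 → 116522
emp_id=92: tenure >= 24 OR office = 'BER' → 737710
emp_id=93: tenure >= 24 OR office = 'BER' → 399095
emp_id=94: tenure >= 14 → 223064
emp_id=95: tenure >= 21 OR level = 5 → 61492
emp_id=96: tenure >= 21 OR level = 5 → 92434
emp_id=97: tenure >= 3 OR office <> 'AUS' → 138057
emp_id=98: tenure >= 21 OR level = 5 → 61847
emp_id=99: tenure >= 14 → 282670
emp_id=100: tenure >= 21 OR level = 5 → 121643
emp_id=101: tenure >= 3 OR office <> 'AUS' → 94828
emp_id=102: tenure >= 14 → 238218
emp_id=103: tenure >= 14 → 269484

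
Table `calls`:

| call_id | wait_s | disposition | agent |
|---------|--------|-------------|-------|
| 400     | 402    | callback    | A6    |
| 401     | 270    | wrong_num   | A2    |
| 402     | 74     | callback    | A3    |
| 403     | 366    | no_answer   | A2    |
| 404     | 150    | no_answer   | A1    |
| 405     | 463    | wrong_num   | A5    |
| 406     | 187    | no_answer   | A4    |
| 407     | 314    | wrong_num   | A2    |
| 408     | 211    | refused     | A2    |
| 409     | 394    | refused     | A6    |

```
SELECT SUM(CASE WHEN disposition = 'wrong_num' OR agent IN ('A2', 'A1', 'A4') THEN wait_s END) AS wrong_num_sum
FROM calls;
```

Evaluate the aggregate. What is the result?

call_id=400: ✗
call_id=401: ✓ → 270
call_id=402: ✗
call_id=403: ✓ → 366
call_id=404: ✓ → 150
call_id=405: ✓ → 463
call_id=406: ✓ → 187
call_id=407: ✓ → 314
call_id=408: ✓ → 211
call_id=409: ✗
wrong_num_sum = 270 + 366 + 150 + 463 + 187 + 314 + 211 = 1961

1961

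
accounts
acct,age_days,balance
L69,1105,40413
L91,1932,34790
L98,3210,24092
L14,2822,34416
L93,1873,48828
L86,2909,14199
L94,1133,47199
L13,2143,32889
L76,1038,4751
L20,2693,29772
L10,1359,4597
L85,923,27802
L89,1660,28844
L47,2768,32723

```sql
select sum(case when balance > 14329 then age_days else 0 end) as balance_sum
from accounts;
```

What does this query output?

acct=L69: ✓ → 1105
acct=L91: ✓ → 1932
acct=L98: ✓ → 3210
acct=L14: ✓ → 2822
acct=L93: ✓ → 1873
acct=L86: ✗
acct=L94: ✓ → 1133
acct=L13: ✓ → 2143
acct=L76: ✗
acct=L20: ✓ → 2693
acct=L10: ✗
acct=L85: ✓ → 923
acct=L89: ✓ → 1660
acct=L47: ✓ → 2768
balance_sum = 1105 + 1932 + 3210 + 2822 + 1873 + 1133 + 2143 + 2693 + 923 + 1660 + 2768 = 22262

22262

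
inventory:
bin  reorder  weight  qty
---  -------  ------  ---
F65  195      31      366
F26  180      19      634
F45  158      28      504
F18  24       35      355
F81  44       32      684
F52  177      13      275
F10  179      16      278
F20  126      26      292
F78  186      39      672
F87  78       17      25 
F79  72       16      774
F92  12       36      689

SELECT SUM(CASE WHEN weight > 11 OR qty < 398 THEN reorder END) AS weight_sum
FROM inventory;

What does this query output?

bin=F65: ✓ → 195
bin=F26: ✓ → 180
bin=F45: ✓ → 158
bin=F18: ✓ → 24
bin=F81: ✓ → 44
bin=F52: ✓ → 177
bin=F10: ✓ → 179
bin=F20: ✓ → 126
bin=F78: ✓ → 186
bin=F87: ✓ → 78
bin=F79: ✓ → 72
bin=F92: ✓ → 12
weight_sum = 195 + 180 + 158 + 24 + 44 + 177 + 179 + 126 + 186 + 78 + 72 + 12 = 1431

1431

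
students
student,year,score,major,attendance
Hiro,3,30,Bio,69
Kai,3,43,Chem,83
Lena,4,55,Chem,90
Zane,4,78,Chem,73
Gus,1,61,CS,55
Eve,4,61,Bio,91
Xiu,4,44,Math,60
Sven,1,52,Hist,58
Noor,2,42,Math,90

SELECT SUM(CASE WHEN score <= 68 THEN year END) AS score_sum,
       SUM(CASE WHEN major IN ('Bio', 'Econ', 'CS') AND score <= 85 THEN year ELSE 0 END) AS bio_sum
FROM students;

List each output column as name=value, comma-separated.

score_sum=22, bio_sum=8

[score_sum: score <= 68]
student=Hiro: ✓ → 3
student=Kai: ✓ → 3
student=Lena: ✓ → 4
student=Zane: ✗
student=Gus: ✓ → 1
student=Eve: ✓ → 4
student=Xiu: ✓ → 4
student=Sven: ✓ → 1
student=Noor: ✓ → 2
score_sum = 3 + 3 + 4 + 1 + 4 + 4 + 1 + 2 = 22
—
[bio_sum: major IN ('Bio', 'Econ', 'CS') AND score <= 85]
student=Hiro: ✓ → 3
student=Kai: ✗
student=Lena: ✗
student=Zane: ✗
student=Gus: ✓ → 1
student=Eve: ✓ → 4
student=Xiu: ✗
student=Sven: ✗
student=Noor: ✗
bio_sum = 3 + 1 + 4 = 8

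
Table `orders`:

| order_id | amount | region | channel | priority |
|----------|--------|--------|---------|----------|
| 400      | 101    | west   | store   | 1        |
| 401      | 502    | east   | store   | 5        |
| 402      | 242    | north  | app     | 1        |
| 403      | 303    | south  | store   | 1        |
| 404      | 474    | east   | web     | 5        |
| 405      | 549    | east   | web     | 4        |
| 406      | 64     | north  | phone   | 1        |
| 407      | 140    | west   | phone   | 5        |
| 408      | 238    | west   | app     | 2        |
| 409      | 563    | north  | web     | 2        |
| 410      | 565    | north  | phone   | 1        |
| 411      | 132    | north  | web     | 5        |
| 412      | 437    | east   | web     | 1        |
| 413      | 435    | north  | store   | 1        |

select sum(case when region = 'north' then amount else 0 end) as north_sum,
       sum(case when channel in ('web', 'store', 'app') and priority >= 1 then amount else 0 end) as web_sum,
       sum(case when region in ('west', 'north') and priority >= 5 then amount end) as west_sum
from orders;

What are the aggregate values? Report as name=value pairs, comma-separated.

north_sum=2001, web_sum=3976, west_sum=272

[north_sum: region = 'north']
order_id=400: ✗
order_id=401: ✗
order_id=402: ✓ → 242
order_id=403: ✗
order_id=404: ✗
order_id=405: ✗
order_id=406: ✓ → 64
order_id=407: ✗
order_id=408: ✗
order_id=409: ✓ → 563
order_id=410: ✓ → 565
order_id=411: ✓ → 132
order_id=412: ✗
order_id=413: ✓ → 435
north_sum = 242 + 64 + 563 + 565 + 132 + 435 = 2001
—
[web_sum: channel in ('web', 'store', 'app') and priority >= 1]
order_id=400: ✓ → 101
order_id=401: ✓ → 502
order_id=402: ✓ → 242
order_id=403: ✓ → 303
order_id=404: ✓ → 474
order_id=405: ✓ → 549
order_id=406: ✗
order_id=407: ✗
order_id=408: ✓ → 238
order_id=409: ✓ → 563
order_id=410: ✗
order_id=411: ✓ → 132
order_id=412: ✓ → 437
order_id=413: ✓ → 435
web_sum = 101 + 502 + 242 + 303 + 474 + 549 + 238 + 563 + 132 + 437 + 435 = 3976
—
[west_sum: region in ('west', 'north') and priority >= 5]
order_id=400: ✗
order_id=401: ✗
order_id=402: ✗
order_id=403: ✗
order_id=404: ✗
order_id=405: ✗
order_id=406: ✗
order_id=407: ✓ → 140
order_id=408: ✗
order_id=409: ✗
order_id=410: ✗
order_id=411: ✓ → 132
order_id=412: ✗
order_id=413: ✗
west_sum = 140 + 132 = 272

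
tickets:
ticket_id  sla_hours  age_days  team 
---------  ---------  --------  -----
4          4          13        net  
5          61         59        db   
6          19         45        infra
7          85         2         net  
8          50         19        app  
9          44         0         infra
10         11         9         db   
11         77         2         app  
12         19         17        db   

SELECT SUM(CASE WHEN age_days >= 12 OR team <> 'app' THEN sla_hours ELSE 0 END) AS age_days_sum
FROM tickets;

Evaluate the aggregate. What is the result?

ticket_id=4: ✓ → 4
ticket_id=5: ✓ → 61
ticket_id=6: ✓ → 19
ticket_id=7: ✓ → 85
ticket_id=8: ✓ → 50
ticket_id=9: ✓ → 44
ticket_id=10: ✓ → 11
ticket_id=11: ✗
ticket_id=12: ✓ → 19
age_days_sum = 4 + 61 + 19 + 85 + 50 + 44 + 11 + 19 = 293

293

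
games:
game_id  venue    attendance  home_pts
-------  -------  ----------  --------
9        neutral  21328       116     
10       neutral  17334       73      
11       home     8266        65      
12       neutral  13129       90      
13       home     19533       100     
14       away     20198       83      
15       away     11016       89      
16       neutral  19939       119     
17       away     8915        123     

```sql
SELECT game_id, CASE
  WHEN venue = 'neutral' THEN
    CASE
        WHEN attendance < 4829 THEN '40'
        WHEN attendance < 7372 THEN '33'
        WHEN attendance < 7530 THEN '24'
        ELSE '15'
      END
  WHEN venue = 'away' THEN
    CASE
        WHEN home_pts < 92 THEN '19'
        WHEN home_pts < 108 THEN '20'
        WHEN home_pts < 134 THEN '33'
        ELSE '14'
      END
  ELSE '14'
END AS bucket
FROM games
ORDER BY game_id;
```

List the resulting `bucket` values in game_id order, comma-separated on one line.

15, 15, 14, 15, 14, 19, 19, 15, 33

game_id=9: venue='neutral' → inner[ELSE] → 15
game_id=10: venue='neutral' → inner[ELSE] → 15
game_id=11: venue='home' → outer ELSE → 14
game_id=12: venue='neutral' → inner[ELSE] → 15
game_id=13: venue='home' → outer ELSE → 14
game_id=14: venue='away' → inner[home_pts < 92] → 19
game_id=15: venue='away' → inner[home_pts < 92] → 19
game_id=16: venue='neutral' → inner[ELSE] → 15
game_id=17: venue='away' → inner[home_pts < 134] → 33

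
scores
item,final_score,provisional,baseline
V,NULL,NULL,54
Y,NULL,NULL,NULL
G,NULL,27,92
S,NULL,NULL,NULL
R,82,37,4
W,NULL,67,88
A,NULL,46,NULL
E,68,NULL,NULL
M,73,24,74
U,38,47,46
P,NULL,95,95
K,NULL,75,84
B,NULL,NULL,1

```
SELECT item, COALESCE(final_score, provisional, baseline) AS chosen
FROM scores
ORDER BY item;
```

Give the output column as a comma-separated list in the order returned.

46, 1, 68, 27, 75, 73, 95, 82, NULL, 38, 54, 67, NULL

item=A: final_score=NULL, provisional=46 → 46
item=B: final_score=NULL, provisional=NULL, baseline=1 → 1
item=E: final_score=68 → 68
item=G: final_score=NULL, provisional=27 → 27
item=K: final_score=NULL, provisional=75 → 75
item=M: final_score=73 → 73
item=P: final_score=NULL, provisional=95 → 95
item=R: final_score=82 → 82
item=S: final_score=NULL, provisional=NULL, baseline=NULL (all NULL) → NULL
item=U: final_score=38 → 38
item=V: final_score=NULL, provisional=NULL, baseline=54 → 54
item=W: final_score=NULL, provisional=67 → 67
item=Y: final_score=NULL, provisional=NULL, baseline=NULL (all NULL) → NULL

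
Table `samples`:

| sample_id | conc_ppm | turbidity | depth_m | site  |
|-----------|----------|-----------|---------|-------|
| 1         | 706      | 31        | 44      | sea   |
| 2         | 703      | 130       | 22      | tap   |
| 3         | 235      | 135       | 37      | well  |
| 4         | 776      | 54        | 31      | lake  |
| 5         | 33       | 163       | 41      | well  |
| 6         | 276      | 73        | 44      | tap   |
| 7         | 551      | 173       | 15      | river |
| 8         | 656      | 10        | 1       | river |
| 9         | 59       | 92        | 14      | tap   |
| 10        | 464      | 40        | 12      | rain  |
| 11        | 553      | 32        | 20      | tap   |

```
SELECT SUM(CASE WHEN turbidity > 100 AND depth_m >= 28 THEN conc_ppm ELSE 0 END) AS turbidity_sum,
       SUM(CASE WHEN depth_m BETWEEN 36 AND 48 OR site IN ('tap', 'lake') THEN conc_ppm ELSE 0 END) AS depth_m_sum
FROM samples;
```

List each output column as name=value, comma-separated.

[turbidity_sum: turbidity > 100 AND depth_m >= 28]
sample_id=1: ✗
sample_id=2: ✗
sample_id=3: ✓ → 235
sample_id=4: ✗
sample_id=5: ✓ → 33
sample_id=6: ✗
sample_id=7: ✗
sample_id=8: ✗
sample_id=9: ✗
sample_id=10: ✗
sample_id=11: ✗
turbidity_sum = 235 + 33 = 268
—
[depth_m_sum: depth_m BETWEEN 36 AND 48 OR site IN ('tap', 'lake')]
sample_id=1: ✓ → 706
sample_id=2: ✓ → 703
sample_id=3: ✓ → 235
sample_id=4: ✓ → 776
sample_id=5: ✓ → 33
sample_id=6: ✓ → 276
sample_id=7: ✗
sample_id=8: ✗
sample_id=9: ✓ → 59
sample_id=10: ✗
sample_id=11: ✓ → 553
depth_m_sum = 706 + 703 + 235 + 776 + 33 + 276 + 59 + 553 = 3341

turbidity_sum=268, depth_m_sum=3341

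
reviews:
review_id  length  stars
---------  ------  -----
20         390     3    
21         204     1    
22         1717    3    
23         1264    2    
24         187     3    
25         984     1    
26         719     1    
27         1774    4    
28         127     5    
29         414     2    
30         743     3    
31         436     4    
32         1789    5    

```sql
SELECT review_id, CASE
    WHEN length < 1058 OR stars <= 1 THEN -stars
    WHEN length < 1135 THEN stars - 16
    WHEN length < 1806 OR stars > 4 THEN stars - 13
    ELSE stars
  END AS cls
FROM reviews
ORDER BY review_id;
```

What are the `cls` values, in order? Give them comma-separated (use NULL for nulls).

-3, -1, -10, -11, -3, -1, -1, -9, -5, -2, -3, -4, -8

review_id=20: length < 1058 OR stars <= 1 → -3
review_id=21: length < 1058 OR stars <= 1 → -1
review_id=22: length < 1806 OR stars > 4 → -10
review_id=23: length < 1806 OR stars > 4 → -11
review_id=24: length < 1058 OR stars <= 1 → -3
review_id=25: length < 1058 OR stars <= 1 → -1
review_id=26: length < 1058 OR stars <= 1 → -1
review_id=27: length < 1806 OR stars > 4 → -9
review_id=28: length < 1058 OR stars <= 1 → -5
review_id=29: length < 1058 OR stars <= 1 → -2
review_id=30: length < 1058 OR stars <= 1 → -3
review_id=31: length < 1058 OR stars <= 1 → -4
review_id=32: length < 1806 OR stars > 4 → -8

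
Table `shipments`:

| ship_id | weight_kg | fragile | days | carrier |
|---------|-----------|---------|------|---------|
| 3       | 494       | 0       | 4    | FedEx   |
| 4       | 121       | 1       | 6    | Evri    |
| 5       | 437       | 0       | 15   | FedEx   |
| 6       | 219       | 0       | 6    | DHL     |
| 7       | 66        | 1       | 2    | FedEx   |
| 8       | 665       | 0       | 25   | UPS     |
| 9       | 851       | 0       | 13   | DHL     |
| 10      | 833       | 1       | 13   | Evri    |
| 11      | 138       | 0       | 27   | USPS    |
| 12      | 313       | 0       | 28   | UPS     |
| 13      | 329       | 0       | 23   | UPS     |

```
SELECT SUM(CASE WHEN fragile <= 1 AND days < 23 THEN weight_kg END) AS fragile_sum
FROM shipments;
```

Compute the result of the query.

3021

ship_id=3: ✓ → 494
ship_id=4: ✓ → 121
ship_id=5: ✓ → 437
ship_id=6: ✓ → 219
ship_id=7: ✓ → 66
ship_id=8: ✗
ship_id=9: ✓ → 851
ship_id=10: ✓ → 833
ship_id=11: ✗
ship_id=12: ✗
ship_id=13: ✗
fragile_sum = 494 + 121 + 437 + 219 + 66 + 851 + 833 = 3021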